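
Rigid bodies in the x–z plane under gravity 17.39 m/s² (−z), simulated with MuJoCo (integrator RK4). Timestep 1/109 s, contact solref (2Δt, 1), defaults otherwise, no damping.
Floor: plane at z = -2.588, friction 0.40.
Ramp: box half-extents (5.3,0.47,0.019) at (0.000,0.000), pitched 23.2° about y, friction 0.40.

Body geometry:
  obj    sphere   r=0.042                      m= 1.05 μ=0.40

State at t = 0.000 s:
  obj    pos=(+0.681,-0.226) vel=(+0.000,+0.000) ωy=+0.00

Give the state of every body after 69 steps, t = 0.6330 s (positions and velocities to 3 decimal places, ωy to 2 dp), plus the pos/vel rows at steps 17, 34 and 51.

State at t = 0.6330 s:
  obj    pos=(+1.582,-0.612) vel=(+2.846,-1.220) ωy=+73.73

Key-timestep trajectory:
   step    t(s)  obj.x    obj.z    obj.vx   obj.vz 
     17  0.1560   +0.736  -0.249  +0.702  -0.301
     34  0.3119   +0.900  -0.319  +1.403  -0.601
     51  0.4679   +1.173  -0.437  +2.104  -0.902


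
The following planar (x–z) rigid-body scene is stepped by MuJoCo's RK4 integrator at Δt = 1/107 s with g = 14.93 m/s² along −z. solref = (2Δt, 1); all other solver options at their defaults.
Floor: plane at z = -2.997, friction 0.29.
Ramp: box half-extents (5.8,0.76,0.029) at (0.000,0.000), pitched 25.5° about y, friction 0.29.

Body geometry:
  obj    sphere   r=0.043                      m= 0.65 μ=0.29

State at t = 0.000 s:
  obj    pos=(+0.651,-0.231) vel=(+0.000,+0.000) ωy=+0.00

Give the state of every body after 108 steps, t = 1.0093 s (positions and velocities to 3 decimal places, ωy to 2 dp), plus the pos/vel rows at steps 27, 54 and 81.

State at t = 1.0093 s:
  obj    pos=(+2.762,-1.238) vel=(+4.182,-1.995) ωy=+107.74

Key-timestep trajectory:
   step    t(s)  obj.x    obj.z    obj.vx   obj.vz 
     27  0.2523   +0.783  -0.294  +1.046  -0.499
     54  0.5047   +1.179  -0.483  +2.091  -0.998
     81  0.7570   +1.839  -0.797  +3.137  -1.496


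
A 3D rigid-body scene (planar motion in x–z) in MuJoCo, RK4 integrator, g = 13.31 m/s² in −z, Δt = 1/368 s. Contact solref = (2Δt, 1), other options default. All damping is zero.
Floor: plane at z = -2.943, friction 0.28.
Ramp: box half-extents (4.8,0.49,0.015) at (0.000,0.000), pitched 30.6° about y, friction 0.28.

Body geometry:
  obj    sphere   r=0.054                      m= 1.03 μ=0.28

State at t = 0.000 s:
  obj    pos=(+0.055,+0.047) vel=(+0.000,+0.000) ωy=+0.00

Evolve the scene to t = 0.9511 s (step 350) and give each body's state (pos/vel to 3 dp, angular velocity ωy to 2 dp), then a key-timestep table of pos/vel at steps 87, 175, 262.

State at t = 0.9511 s:
  obj    pos=(+1.939,-1.067) vel=(+3.962,-2.343) ωy=+85.23

Key-timestep trajectory:
   step    t(s)  obj.x    obj.z    obj.vx   obj.vz 
     87  0.2364   +0.172  -0.021  +0.985  -0.582
    175  0.4755   +0.526  -0.231  +1.981  -1.172
    262  0.7120   +1.111  -0.577  +2.966  -1.754


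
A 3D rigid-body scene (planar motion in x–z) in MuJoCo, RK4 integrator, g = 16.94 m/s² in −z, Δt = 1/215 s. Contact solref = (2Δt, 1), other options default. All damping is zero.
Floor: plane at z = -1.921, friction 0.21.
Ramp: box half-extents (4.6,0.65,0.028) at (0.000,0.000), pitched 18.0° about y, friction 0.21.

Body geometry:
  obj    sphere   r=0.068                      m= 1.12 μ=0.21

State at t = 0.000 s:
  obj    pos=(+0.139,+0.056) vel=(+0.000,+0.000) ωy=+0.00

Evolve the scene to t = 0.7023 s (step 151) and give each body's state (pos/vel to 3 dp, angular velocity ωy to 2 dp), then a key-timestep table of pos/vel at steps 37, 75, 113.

State at t = 0.7023 s:
  obj    pos=(+1.016,-0.229) vel=(+2.498,-0.812) ωy=+38.61

Key-timestep trajectory:
   step    t(s)  obj.x    obj.z    obj.vx   obj.vz 
     37  0.1721   +0.192  +0.039  +0.612  -0.199
     75  0.3488   +0.355  -0.015  +1.241  -0.403
    113  0.5256   +0.630  -0.104  +1.869  -0.607


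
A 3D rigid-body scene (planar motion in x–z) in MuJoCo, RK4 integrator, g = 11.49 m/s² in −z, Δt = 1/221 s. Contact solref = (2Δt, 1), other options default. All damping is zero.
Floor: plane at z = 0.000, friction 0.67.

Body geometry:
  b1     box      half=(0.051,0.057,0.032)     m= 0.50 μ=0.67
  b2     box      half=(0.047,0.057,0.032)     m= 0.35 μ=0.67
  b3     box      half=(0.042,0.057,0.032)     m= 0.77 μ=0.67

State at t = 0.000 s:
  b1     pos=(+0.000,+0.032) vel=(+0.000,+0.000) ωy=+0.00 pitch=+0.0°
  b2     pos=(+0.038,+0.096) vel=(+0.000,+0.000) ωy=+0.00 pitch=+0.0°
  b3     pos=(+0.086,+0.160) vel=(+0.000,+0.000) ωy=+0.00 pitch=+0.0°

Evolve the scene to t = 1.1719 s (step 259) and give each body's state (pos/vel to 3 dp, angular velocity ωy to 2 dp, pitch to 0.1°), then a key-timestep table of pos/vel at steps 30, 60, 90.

State at t = 1.1719 s:
  b1     pos=(+0.000,+0.032) vel=(+0.000,+0.000) ωy=+0.00 pitch=+0.0°
  b2     pos=(+0.090,+0.047) vel=(+0.000,+0.000) ωy=+0.00 pitch=+90.0°
  b3     pos=(+0.264,+0.032) vel=(+0.000,+0.000) ωy=+0.00 pitch=+180.0°

Key-timestep trajectory:
   step    t(s)  b1.x    b1.z    b1.vx   b1.vz   b2.x    b2.z    b2.vx   b2.vz   b3.x    b3.z    b3.vx   b3.vz 
     30  0.1357   +0.000  +0.032  -0.001  +0.000   +0.047  +0.098  +0.167  +0.019   +0.112  +0.146  +0.405  -0.297
     60  0.2715   +0.000  +0.032  +0.000  +0.000   +0.086  +0.067  +0.334  -0.798   +0.183  +0.043  +0.789  -0.215
     90  0.4072   +0.000  +0.032  +0.000  +0.000   +0.090  +0.047  -0.002  +0.004   +0.237  +0.050  +0.392  -0.140


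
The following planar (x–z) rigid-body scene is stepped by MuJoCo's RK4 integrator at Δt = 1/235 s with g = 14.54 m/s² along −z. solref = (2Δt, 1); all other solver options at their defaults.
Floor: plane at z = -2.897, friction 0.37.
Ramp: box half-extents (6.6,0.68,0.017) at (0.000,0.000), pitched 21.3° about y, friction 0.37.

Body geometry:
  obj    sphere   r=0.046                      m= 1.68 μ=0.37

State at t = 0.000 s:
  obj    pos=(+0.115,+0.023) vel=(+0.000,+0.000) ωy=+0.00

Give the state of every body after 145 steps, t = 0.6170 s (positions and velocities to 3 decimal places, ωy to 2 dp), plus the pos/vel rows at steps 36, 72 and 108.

State at t = 0.6170 s:
  obj    pos=(+0.784,-0.238) vel=(+2.169,-0.846) ωy=+50.59

Key-timestep trajectory:
   step    t(s)  obj.x    obj.z    obj.vx   obj.vz 
     36  0.1532   +0.156  +0.007  +0.539  -0.210
     72  0.3064   +0.280  -0.042  +1.077  -0.420
    108  0.4596   +0.486  -0.122  +1.615  -0.630


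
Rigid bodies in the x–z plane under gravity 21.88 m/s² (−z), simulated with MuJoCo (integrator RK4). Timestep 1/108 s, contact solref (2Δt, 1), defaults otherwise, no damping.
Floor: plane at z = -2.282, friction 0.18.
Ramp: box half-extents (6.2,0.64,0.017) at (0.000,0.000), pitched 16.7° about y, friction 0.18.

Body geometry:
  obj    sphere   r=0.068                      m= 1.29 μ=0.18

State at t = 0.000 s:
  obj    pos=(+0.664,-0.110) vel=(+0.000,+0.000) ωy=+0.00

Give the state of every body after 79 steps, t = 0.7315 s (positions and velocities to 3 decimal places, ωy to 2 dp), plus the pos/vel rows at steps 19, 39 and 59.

State at t = 0.7315 s:
  obj    pos=(+1.815,-0.456) vel=(+3.146,-0.944) ωy=+48.28

Key-timestep trajectory:
   step    t(s)  obj.x    obj.z    obj.vx   obj.vz 
     19  0.1759   +0.731  -0.130  +0.757  -0.227
     39  0.3611   +0.944  -0.195  +1.553  -0.466
     59  0.5463   +1.306  -0.303  +2.350  -0.705


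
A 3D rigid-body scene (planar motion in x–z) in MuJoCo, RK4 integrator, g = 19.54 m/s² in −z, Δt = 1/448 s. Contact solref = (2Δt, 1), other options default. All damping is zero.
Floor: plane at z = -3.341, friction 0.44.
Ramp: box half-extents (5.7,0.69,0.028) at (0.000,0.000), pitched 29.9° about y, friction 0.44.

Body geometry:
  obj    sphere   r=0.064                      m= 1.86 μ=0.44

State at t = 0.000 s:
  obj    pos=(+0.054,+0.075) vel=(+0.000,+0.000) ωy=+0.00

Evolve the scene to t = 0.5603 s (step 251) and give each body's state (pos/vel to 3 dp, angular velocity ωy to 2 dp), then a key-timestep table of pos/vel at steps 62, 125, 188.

State at t = 0.5603 s:
  obj    pos=(+1.001,-0.469) vel=(+3.379,-1.943) ωy=+60.90

Key-timestep trajectory:
   step    t(s)  obj.x    obj.z    obj.vx   obj.vz 
     62  0.1384   +0.112  +0.042  +0.835  -0.480
    125  0.2790   +0.289  -0.060  +1.683  -0.968
    188  0.4196   +0.585  -0.230  +2.531  -1.455


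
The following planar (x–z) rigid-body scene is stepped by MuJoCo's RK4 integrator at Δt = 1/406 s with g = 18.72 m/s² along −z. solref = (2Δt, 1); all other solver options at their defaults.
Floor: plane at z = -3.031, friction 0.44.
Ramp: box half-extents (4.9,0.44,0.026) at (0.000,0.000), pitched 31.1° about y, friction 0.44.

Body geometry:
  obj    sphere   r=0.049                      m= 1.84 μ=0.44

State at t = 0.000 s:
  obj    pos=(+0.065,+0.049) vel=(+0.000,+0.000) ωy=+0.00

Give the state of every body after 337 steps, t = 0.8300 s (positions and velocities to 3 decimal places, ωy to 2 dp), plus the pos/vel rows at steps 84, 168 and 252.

State at t = 0.8300 s:
  obj    pos=(+2.102,-1.181) vel=(+4.909,-2.961) ωy=+116.99

Key-timestep trajectory:
   step    t(s)  obj.x    obj.z    obj.vx   obj.vz 
     84  0.2069   +0.191  -0.028  +1.224  -0.738
    168  0.4138   +0.571  -0.257  +2.447  -1.476
    252  0.6207   +1.204  -0.639  +3.671  -2.214


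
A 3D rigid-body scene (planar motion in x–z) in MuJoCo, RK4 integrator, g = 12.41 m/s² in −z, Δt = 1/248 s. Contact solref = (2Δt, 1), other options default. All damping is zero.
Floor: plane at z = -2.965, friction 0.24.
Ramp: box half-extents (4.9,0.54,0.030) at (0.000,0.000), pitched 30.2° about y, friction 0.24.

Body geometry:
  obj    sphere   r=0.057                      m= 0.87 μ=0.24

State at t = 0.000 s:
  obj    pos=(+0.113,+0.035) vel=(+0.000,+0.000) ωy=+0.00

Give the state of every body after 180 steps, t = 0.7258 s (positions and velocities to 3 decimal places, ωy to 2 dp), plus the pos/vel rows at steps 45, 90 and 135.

State at t = 0.7258 s:
  obj    pos=(+1.128,-0.556) vel=(+2.797,-1.628) ωy=+56.76

Key-timestep trajectory:
   step    t(s)  obj.x    obj.z    obj.vx   obj.vz 
     45  0.1815   +0.176  -0.002  +0.700  -0.407
     90  0.3629   +0.367  -0.113  +1.399  -0.814
    135  0.5444   +0.684  -0.298  +2.098  -1.221


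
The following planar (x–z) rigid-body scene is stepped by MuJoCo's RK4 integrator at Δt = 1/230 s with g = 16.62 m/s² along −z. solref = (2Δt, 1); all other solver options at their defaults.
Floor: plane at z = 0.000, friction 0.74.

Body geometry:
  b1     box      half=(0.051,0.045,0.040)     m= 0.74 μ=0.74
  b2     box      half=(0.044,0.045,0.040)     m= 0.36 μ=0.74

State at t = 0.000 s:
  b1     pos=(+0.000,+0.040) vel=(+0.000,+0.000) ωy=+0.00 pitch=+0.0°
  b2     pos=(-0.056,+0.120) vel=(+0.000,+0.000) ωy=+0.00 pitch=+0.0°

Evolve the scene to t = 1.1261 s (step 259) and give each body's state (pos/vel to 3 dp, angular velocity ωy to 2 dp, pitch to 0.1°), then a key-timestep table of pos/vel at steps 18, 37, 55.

State at t = 1.1261 s:
  b1     pos=(+0.000,+0.040) vel=(+0.000,+0.000) ωy=+0.00 pitch=+0.0°
  b2     pos=(-0.103,+0.044) vel=(+0.000,+0.000) ωy=+0.00 pitch=-90.0°

Key-timestep trajectory:
   step    t(s)  b1.x    b1.z    b1.vx   b1.vz   b2.x    b2.z    b2.vx   b2.vz 
     18  0.0783   +0.000  +0.040  +0.000  +0.000   -0.060  +0.119  -0.114  -0.026
     37  0.1609   +0.000  +0.040  +0.000  +0.000   -0.078  +0.110  -0.337  -0.297
     55  0.2391   +0.000  +0.040  +0.000  +0.000   -0.106  +0.043  -0.244  -1.229


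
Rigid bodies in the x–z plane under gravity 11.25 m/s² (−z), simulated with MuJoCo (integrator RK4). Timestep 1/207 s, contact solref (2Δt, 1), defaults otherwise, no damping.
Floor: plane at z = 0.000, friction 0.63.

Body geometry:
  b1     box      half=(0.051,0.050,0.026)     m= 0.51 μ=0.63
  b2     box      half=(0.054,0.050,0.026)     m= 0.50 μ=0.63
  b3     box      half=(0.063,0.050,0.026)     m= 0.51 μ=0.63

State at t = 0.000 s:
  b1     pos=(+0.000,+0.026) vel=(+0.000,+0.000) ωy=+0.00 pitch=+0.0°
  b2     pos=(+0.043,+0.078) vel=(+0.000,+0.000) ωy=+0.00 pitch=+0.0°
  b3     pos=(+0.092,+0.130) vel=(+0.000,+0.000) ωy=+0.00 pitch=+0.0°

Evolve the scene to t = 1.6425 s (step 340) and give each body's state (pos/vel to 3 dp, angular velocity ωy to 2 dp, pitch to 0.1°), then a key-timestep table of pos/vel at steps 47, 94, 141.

State at t = 1.6425 s:
  b1     pos=(+0.000,+0.026) vel=(+0.000,+0.000) ωy=+0.00 pitch=+0.0°
  b2     pos=(+0.094,+0.054) vel=(+0.000,+0.000) ωy=+0.00 pitch=+90.0°
  b3     pos=(+0.279,+0.026) vel=(+0.000,+0.000) ωy=+0.00 pitch=+180.0°

Key-timestep trajectory:
   step    t(s)  b1.x    b1.z    b1.vx   b1.vz   b2.x    b2.z    b2.vx   b2.vz   b3.x    b3.z    b3.vx   b3.vz 
     47  0.2271   +0.000  +0.026  +0.000  +0.000   +0.074  +0.065  +0.274  -0.466   +0.147  +0.064  +0.129  +0.172
     94  0.4541   +0.000  +0.026  +0.000  +0.000   +0.094  +0.054  -0.192  -0.088   +0.203  +0.067  +0.149  +0.020
    141  0.6812   +0.000  +0.026  +0.000  +0.000   +0.094  +0.054  -0.005  +0.003   +0.229  +0.066  +0.195  -0.044


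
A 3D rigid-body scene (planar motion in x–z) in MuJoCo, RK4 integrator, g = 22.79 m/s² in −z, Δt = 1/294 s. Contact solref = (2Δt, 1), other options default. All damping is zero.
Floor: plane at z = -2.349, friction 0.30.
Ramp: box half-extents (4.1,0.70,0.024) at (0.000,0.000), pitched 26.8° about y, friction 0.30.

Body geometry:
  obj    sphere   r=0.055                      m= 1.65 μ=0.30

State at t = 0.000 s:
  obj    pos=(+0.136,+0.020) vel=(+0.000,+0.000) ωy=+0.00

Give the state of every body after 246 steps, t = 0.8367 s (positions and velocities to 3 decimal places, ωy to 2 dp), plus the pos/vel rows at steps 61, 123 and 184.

State at t = 0.8367 s:
  obj    pos=(+2.429,-1.139) vel=(+5.482,-2.769) ωy=+111.65

Key-timestep trajectory:
   step    t(s)  obj.x    obj.z    obj.vx   obj.vz 
     61  0.2075   +0.277  -0.051  +1.359  -0.687
    123  0.4184   +0.709  -0.270  +2.741  -1.385
    184  0.6259   +1.419  -0.628  +4.100  -2.071


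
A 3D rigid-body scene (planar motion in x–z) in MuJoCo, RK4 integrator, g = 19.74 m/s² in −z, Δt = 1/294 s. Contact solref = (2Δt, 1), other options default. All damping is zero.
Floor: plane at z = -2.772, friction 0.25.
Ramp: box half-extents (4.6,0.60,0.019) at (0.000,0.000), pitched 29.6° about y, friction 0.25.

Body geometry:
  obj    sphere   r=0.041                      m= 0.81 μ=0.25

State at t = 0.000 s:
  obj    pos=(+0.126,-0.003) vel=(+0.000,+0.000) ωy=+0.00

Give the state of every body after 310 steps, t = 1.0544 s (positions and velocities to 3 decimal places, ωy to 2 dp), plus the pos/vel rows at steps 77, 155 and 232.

State at t = 1.0544 s:
  obj    pos=(+3.493,-1.915) vel=(+6.385,-3.627) ωy=+179.08

Key-timestep trajectory:
   step    t(s)  obj.x    obj.z    obj.vx   obj.vz 
     77  0.2619   +0.334  -0.121  +1.586  -0.901
    155  0.5272   +0.968  -0.481  +3.193  -1.814
    232  0.7891   +2.012  -1.074  +4.779  -2.715


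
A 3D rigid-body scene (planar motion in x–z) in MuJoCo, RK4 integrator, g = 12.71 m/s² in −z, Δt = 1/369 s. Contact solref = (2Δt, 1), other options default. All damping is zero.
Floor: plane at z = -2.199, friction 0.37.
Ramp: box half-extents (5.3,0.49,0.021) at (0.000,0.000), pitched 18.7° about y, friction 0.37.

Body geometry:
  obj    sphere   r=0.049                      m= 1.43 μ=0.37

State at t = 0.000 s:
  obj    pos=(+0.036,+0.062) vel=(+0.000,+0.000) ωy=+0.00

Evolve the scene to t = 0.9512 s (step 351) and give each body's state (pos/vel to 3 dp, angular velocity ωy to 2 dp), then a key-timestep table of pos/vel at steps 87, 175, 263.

State at t = 0.9512 s:
  obj    pos=(+1.283,-0.360) vel=(+2.623,-0.888) ωy=+56.50

Key-timestep trajectory:
   step    t(s)  obj.x    obj.z    obj.vx   obj.vz 
     87  0.2358   +0.113  +0.036  +0.650  -0.220
    175  0.4743   +0.346  -0.043  +1.308  -0.443
    263  0.7127   +0.736  -0.175  +1.965  -0.665


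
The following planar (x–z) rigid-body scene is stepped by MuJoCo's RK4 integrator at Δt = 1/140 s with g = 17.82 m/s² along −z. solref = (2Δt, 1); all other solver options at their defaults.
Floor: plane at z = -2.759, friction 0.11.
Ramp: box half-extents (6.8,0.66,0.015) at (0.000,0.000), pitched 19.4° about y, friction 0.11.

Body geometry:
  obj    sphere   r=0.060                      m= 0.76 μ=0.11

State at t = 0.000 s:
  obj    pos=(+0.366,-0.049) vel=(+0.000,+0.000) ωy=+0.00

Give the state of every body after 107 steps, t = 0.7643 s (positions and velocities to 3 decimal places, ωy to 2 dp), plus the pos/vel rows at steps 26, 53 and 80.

State at t = 0.7643 s:
  obj    pos=(+1.531,-0.460) vel=(+3.048,-1.073) ωy=+53.82

Key-timestep trajectory:
   step    t(s)  obj.x    obj.z    obj.vx   obj.vz 
     26  0.1857   +0.435  -0.074  +0.741  -0.261
     53  0.3786   +0.652  -0.150  +1.510  -0.532
     80  0.5714   +1.017  -0.279  +2.279  -0.803


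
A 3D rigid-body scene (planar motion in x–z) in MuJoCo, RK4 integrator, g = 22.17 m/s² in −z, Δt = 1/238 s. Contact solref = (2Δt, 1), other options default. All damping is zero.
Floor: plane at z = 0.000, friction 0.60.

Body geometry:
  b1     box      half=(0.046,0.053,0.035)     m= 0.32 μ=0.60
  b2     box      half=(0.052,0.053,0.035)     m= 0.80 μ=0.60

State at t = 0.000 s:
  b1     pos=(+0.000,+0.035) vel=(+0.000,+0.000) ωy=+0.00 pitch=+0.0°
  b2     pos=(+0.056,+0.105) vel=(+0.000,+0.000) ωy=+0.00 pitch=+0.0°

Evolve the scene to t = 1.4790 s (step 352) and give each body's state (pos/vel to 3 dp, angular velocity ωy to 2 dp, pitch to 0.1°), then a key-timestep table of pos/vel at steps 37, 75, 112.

State at t = 1.4790 s:
  b1     pos=(+0.000,+0.035) vel=(+0.000,+0.000) ωy=+0.00 pitch=+0.0°
  b2     pos=(+0.105,+0.052) vel=(+0.000,+0.000) ωy=+0.00 pitch=+90.0°

Key-timestep trajectory:
   step    t(s)  b1.x    b1.z    b1.vx   b1.vz   b2.x    b2.z    b2.vx   b2.vz 
     37  0.1555   +0.000  +0.035  +0.000  +0.000   +0.094  +0.055  +0.758  -0.300
     75  0.3151   +0.000  +0.035  +0.000  +0.000   +0.133  +0.062  +0.005  +0.000
    112  0.4706   +0.000  +0.035  +0.000  +0.000   +0.103  +0.052  -0.286  +0.035


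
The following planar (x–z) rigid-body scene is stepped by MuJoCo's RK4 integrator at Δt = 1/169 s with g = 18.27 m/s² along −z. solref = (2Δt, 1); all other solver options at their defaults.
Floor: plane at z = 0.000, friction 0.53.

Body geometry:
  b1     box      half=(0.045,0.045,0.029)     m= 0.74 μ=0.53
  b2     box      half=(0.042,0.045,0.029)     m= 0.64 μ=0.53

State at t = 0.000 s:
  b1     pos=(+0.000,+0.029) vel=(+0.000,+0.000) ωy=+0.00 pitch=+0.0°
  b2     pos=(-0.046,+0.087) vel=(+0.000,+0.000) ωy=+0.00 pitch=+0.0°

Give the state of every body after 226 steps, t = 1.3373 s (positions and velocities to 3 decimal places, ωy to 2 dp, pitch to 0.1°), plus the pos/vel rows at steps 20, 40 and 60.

State at t = 1.3373 s:
  b1     pos=(+0.000,+0.029) vel=(+0.000,+0.000) ωy=+0.00 pitch=+0.0°
  b2     pos=(-0.086,+0.042) vel=(+0.000,+0.000) ωy=+0.00 pitch=-90.0°

Key-timestep trajectory:
   step    t(s)  b1.x    b1.z    b1.vx   b1.vz   b2.x    b2.z    b2.vx   b2.vz 
     20  0.1183   +0.000  +0.029  +0.000  +0.000   -0.049  +0.087  -0.070  -0.010
     40  0.2367   +0.000  +0.029  +0.000  +0.000   -0.072  +0.070  -0.322  -0.583
     60  0.3550   +0.000  +0.029  +0.000  +0.000   -0.086  +0.042  +0.221  -0.142


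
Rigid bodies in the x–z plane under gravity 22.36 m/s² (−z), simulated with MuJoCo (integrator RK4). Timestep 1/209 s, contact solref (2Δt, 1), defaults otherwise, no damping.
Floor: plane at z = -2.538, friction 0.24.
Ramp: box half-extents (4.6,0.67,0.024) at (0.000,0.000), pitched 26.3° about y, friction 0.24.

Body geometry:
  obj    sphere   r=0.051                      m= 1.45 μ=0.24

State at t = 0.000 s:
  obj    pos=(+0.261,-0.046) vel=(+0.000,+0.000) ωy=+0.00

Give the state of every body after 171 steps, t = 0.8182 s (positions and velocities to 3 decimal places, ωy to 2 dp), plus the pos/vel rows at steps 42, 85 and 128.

State at t = 0.8182 s:
  obj    pos=(+2.385,-1.095) vel=(+5.191,-2.565) ωy=+113.50

Key-timestep trajectory:
   step    t(s)  obj.x    obj.z    obj.vx   obj.vz 
     42  0.2010   +0.389  -0.109  +1.275  -0.630
     85  0.4067   +0.786  -0.305  +2.580  -1.275
    128  0.6124   +1.451  -0.634  +3.885  -1.920


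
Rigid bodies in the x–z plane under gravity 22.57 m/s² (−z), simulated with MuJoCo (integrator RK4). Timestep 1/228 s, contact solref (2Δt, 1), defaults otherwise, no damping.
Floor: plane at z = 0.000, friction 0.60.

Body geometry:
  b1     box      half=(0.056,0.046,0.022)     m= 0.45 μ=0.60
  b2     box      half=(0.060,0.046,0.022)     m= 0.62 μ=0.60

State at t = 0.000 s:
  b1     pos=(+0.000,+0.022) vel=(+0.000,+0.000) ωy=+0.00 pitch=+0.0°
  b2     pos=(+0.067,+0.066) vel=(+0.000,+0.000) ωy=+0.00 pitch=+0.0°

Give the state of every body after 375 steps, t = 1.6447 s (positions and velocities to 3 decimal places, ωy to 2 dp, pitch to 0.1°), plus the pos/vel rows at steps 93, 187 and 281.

State at t = 1.6447 s:
  b1     pos=(-0.002,+0.022) vel=(-0.001,+0.000) ωy=+0.00 pitch=+0.0°
  b2     pos=(+0.077,+0.054) vel=(+0.001,-0.001) ωy=-0.02 pitch=+37.6°

Key-timestep trajectory:
   step    t(s)  b1.x    b1.z    b1.vx   b1.vz   b2.x    b2.z    b2.vx   b2.vz 
     93  0.4079   +0.000  +0.022  -0.001  +0.000   +0.077  +0.055  +0.000  -0.001
    187  0.8202   -0.001  +0.022  -0.001  +0.000   +0.077  +0.055  +0.000  -0.001
    281  1.2325   -0.001  +0.022  -0.001  +0.000   +0.077  +0.054  +0.000  -0.001


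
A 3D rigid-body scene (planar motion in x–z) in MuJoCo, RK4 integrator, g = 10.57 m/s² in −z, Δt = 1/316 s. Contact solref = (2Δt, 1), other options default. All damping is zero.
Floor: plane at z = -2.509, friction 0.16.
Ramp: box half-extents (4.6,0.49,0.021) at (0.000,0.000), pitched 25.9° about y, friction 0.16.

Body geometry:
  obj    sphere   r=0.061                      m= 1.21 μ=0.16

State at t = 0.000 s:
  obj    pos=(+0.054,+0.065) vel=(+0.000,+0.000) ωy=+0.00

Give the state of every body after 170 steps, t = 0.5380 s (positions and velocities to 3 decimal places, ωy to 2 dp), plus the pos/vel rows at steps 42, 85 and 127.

State at t = 0.5380 s:
  obj    pos=(+0.483,-0.144) vel=(+1.596,-0.775) ωy=+29.07

Key-timestep trajectory:
   step    t(s)  obj.x    obj.z    obj.vx   obj.vz 
     42  0.1329   +0.080  +0.052  +0.394  -0.192
     85  0.2690   +0.161  +0.013  +0.798  -0.388
    127  0.4019   +0.294  -0.051  +1.192  -0.579


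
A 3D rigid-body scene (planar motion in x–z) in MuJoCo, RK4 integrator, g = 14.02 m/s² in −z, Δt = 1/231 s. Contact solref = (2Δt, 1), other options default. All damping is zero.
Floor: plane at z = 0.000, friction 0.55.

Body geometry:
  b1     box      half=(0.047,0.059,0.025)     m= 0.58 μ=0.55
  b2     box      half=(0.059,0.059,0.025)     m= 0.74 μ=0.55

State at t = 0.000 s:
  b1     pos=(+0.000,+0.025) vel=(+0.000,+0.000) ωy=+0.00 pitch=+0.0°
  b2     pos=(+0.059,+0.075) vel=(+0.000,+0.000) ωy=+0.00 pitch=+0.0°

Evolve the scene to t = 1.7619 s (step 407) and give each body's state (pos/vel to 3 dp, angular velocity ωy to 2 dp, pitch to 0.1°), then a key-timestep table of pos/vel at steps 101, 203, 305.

State at t = 1.7619 s:
  b1     pos=(-0.001,+0.025) vel=(+0.000,+0.000) ωy=+0.00 pitch=+0.0°
  b2     pos=(+0.073,+0.059) vel=(+0.000,+0.000) ωy=-0.01 pitch=+43.7°

Key-timestep trajectory:
   step    t(s)  b1.x    b1.z    b1.vx   b1.vz   b2.x    b2.z    b2.vx   b2.vz 
    101  0.4372   +0.000  +0.025  +0.000  +0.000   +0.073  +0.059  +0.000  +0.000
    203  0.8788   -0.001  +0.025  +0.000  +0.000   +0.073  +0.059  +0.000  +0.000
    305  1.3203   -0.001  +0.025  +0.000  +0.000   +0.073  +0.059  +0.000  +0.000


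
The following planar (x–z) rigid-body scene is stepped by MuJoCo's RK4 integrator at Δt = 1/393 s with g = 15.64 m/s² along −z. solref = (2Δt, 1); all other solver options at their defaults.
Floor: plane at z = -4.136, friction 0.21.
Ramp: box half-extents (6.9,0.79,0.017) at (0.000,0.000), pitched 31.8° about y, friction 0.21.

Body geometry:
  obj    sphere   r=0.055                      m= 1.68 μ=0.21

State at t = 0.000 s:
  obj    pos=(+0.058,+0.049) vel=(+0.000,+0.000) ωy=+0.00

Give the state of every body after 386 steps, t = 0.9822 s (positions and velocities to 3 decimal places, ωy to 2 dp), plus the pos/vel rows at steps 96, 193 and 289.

State at t = 0.9822 s:
  obj    pos=(+2.471,-1.448) vel=(+4.914,-3.047) ωy=+105.11

Key-timestep trajectory:
   step    t(s)  obj.x    obj.z    obj.vx   obj.vz 
     96  0.2443   +0.207  -0.044  +1.222  -0.758
    193  0.4911   +0.661  -0.325  +2.457  -1.524
    289  0.7354   +1.411  -0.790  +3.679  -2.281


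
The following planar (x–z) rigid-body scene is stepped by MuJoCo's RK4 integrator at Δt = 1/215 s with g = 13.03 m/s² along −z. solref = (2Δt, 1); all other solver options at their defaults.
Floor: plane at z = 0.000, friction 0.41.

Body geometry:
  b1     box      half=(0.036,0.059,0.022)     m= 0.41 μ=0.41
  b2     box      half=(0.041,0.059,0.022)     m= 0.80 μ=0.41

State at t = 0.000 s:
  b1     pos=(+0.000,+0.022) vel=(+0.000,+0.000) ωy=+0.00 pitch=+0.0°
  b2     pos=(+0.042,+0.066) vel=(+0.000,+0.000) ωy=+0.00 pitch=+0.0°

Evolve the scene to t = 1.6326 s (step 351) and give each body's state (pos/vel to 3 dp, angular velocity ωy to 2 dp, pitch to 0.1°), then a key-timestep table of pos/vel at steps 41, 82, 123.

State at t = 1.6326 s:
  b1     pos=(+0.000,+0.022) vel=(+0.000,+0.000) ωy=+0.00 pitch=+0.0°
  b2     pos=(+0.083,+0.041) vel=(+0.000,+0.000) ωy=+0.00 pitch=+90.0°

Key-timestep trajectory:
   step    t(s)  b1.x    b1.z    b1.vx   b1.vz   b2.x    b2.z    b2.vx   b2.vz 
     41  0.1907   +0.000  +0.022  +0.000  +0.000   +0.073  +0.045  +0.354  -0.059
     82  0.3814   +0.000  +0.022  +0.000  +0.000   +0.098  +0.046  -0.046  -0.007
    123  0.5721   +0.000  +0.022  +0.000  +0.000   +0.081  +0.042  +0.135  -0.069


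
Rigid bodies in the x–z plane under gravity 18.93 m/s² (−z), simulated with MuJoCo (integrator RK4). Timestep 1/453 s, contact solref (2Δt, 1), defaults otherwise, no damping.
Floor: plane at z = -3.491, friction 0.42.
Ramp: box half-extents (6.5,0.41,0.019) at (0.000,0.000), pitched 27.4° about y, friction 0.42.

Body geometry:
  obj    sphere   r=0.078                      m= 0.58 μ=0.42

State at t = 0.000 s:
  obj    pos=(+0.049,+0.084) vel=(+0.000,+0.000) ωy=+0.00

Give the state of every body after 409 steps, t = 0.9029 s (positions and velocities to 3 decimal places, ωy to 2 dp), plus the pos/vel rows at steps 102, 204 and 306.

State at t = 0.9029 s:
  obj    pos=(+2.301,-1.083) vel=(+4.988,-2.586) ωy=+72.02

Key-timestep trajectory:
   step    t(s)  obj.x    obj.z    obj.vx   obj.vz 
    102  0.2252   +0.189  +0.011  +1.244  -0.645
    204  0.4503   +0.609  -0.207  +2.488  -1.290
    306  0.6755   +1.309  -0.570  +3.732  -1.934


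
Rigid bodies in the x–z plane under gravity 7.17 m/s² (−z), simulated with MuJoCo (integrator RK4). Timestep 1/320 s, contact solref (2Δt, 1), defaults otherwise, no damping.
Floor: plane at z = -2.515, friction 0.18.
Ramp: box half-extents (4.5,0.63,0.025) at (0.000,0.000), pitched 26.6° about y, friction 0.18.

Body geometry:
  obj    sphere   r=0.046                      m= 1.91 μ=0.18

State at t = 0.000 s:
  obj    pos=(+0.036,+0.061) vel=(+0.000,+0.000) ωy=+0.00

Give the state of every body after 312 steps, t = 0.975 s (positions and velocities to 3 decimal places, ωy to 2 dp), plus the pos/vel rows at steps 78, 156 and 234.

State at t = 0.975 s:
  obj    pos=(+1.011,-0.427) vel=(+1.999,-1.001) ωy=+48.60

Key-timestep trajectory:
   step    t(s)  obj.x    obj.z    obj.vx   obj.vz 
     78  0.2438   +0.097  +0.031  +0.500  -0.250
    156  0.4875   +0.280  -0.061  +1.000  -0.501
    234  0.7313   +0.584  -0.213  +1.499  -0.751


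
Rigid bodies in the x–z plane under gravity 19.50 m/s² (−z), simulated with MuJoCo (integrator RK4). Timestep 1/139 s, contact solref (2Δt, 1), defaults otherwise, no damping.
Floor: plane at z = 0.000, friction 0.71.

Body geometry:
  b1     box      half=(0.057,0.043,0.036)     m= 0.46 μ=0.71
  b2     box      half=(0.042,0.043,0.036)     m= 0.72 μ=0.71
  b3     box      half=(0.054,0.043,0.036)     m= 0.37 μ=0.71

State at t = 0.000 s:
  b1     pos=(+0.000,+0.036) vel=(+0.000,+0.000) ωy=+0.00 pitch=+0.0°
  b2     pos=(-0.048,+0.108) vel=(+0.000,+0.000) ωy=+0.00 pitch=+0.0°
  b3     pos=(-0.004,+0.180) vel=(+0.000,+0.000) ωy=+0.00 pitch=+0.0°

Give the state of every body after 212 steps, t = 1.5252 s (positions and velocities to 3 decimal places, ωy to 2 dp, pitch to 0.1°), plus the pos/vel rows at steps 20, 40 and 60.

State at t = 1.5252 s:
  b1     pos=(+0.000,+0.036) vel=(+0.000,+0.000) ωy=+0.00 pitch=-0.1°
  b2     pos=(-0.048,+0.108) vel=(+0.000,+0.000) ωy=+0.00 pitch=-0.1°
  b3     pos=(+0.127,+0.036) vel=(+0.000,+0.000) ωy=+0.00 pitch=+180.0°

Key-timestep trajectory:
   step    t(s)  b1.x    b1.z    b1.vx   b1.vz   b2.x    b2.z    b2.vx   b2.vz   b3.x    b3.z    b3.vx   b3.vz 
     20  0.1439   +0.000  +0.036  -0.001  +0.000   -0.048  +0.108  -0.002  +0.000   +0.004  +0.178  +0.159  -0.045
     40  0.2878   +0.000  +0.036  +0.001  +0.000   -0.048  +0.108  +0.002  +0.001   +0.052  +0.122  +0.472  +0.213
     60  0.4317   +0.000  +0.036  +0.000  +0.000   -0.048  +0.108  +0.000  +0.000   +0.130  +0.038  +0.401  -1.549


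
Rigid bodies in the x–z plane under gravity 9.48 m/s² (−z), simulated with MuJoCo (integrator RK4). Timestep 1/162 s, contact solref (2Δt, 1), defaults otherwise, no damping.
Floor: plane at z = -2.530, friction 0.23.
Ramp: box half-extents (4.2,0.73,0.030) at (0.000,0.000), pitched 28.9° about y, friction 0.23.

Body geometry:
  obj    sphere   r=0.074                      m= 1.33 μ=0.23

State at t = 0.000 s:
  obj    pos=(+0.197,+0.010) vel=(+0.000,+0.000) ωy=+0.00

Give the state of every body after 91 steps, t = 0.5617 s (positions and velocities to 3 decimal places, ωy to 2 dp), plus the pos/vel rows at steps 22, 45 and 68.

State at t = 0.5617 s:
  obj    pos=(+0.649,-0.240) vel=(+1.610,-0.889) ωy=+24.83

Key-timestep trajectory:
   step    t(s)  obj.x    obj.z    obj.vx   obj.vz 
     22  0.1358   +0.223  -0.005  +0.389  -0.215
     45  0.2778   +0.308  -0.051  +0.796  -0.440
     68  0.4198   +0.450  -0.129  +1.203  -0.664


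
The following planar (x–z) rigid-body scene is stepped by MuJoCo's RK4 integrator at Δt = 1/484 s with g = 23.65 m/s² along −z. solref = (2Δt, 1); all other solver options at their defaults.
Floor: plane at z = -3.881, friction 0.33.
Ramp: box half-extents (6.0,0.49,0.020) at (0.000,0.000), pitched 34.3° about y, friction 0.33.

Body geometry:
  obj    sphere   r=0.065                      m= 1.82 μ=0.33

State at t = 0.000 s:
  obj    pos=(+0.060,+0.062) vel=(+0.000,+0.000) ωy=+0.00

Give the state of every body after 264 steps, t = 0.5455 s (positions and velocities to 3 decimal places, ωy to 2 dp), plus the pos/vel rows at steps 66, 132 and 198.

State at t = 0.5455 s:
  obj    pos=(+1.230,-0.736) vel=(+4.290,-2.926) ωy=+79.87

Key-timestep trajectory:
   step    t(s)  obj.x    obj.z    obj.vx   obj.vz 
     66  0.1364   +0.133  +0.012  +1.073  -0.732
    132  0.2727   +0.353  -0.138  +2.145  -1.463
    198  0.4091   +0.718  -0.387  +3.217  -2.195


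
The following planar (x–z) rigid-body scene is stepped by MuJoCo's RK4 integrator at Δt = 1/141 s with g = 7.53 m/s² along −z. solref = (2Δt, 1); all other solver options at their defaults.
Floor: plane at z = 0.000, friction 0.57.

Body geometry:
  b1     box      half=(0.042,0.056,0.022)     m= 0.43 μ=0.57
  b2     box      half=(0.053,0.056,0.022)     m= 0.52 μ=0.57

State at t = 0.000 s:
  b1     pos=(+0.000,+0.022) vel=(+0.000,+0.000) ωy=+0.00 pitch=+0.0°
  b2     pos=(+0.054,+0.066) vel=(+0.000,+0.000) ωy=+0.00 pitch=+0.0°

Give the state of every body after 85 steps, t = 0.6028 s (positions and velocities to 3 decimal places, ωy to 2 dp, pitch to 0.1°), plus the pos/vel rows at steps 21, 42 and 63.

State at t = 0.6028 s:
  b1     pos=(+0.000,+0.022) vel=(+0.000,+0.000) ωy=+0.00 pitch=+0.0°
  b2     pos=(+0.065,+0.052) vel=(+0.000,+0.000) ωy=-0.01 pitch=+43.0°

Key-timestep trajectory:
   step    t(s)  b1.x    b1.z    b1.vx   b1.vz   b2.x    b2.z    b2.vx   b2.vz 
     21  0.1489   +0.000  +0.022  +0.000  +0.000   +0.066  +0.053  +0.129  -0.274
     42  0.2979   +0.000  +0.022  +0.000  +0.000   +0.067  +0.053  -0.111  -0.044
     63  0.4468   +0.000  +0.022  +0.000  +0.000   +0.065  +0.052  +0.000  +0.000


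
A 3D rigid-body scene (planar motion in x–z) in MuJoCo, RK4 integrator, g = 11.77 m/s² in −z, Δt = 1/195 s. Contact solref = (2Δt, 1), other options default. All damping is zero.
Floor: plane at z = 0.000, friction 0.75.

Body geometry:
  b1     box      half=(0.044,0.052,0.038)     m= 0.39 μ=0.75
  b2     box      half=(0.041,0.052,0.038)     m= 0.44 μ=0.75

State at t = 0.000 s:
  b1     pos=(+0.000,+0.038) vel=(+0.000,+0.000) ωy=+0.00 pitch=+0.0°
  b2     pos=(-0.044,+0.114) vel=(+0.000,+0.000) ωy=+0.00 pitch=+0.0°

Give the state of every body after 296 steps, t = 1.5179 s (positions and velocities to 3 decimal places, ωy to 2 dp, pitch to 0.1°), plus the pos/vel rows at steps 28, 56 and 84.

State at t = 1.5179 s:
  b1     pos=(+0.000,+0.038) vel=(+0.000,+0.000) ωy=+0.00 pitch=+0.0°
  b2     pos=(-0.091,+0.041) vel=(+0.000,+0.000) ωy=+0.00 pitch=-90.0°

Key-timestep trajectory:
   step    t(s)  b1.x    b1.z    b1.vx   b1.vz   b2.x    b2.z    b2.vx   b2.vz 
     28  0.1436   +0.000  +0.038  +0.000  +0.000   -0.045  +0.114  -0.012  +0.000
     56  0.2872   +0.000  +0.038  +0.000  +0.000   -0.050  +0.113  -0.081  -0.013
     84  0.4308   +0.000  +0.038  +0.000  +0.000   -0.078  +0.093  -0.292  -0.537


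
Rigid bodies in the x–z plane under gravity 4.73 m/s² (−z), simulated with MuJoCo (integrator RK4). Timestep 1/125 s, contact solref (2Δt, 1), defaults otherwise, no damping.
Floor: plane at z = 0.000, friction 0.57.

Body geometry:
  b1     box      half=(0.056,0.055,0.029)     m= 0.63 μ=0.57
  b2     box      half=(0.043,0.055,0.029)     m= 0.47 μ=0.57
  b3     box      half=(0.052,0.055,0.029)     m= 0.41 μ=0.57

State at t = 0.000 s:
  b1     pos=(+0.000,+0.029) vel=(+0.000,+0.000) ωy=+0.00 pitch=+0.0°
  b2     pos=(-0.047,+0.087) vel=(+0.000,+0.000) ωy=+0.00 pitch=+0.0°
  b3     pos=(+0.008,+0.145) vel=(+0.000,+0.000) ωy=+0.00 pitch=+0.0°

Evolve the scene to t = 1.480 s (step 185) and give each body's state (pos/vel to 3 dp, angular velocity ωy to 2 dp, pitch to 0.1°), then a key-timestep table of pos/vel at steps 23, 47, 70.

State at t = 1.480 s:
  b1     pos=(+0.000,+0.029) vel=(+0.000,+0.000) ωy=+0.00 pitch=+0.0°
  b2     pos=(-0.047,+0.087) vel=(+0.000,+0.000) ωy=+0.00 pitch=+0.0°
  b3     pos=(+0.131,+0.029) vel=(+0.000,+0.000) ωy=+0.00 pitch=+180.0°

Key-timestep trajectory:
   step    t(s)  b1.x    b1.z    b1.vx   b1.vz   b2.x    b2.z    b2.vx   b2.vz   b3.x    b3.z    b3.vx   b3.vz 
     23  0.1840   +0.000  +0.029  +0.000  +0.000   -0.047  +0.087  +0.000  +0.000   +0.021  +0.135  +0.132  -0.170
     47  0.3760   +0.000  +0.029  +0.000  +0.000   -0.047  +0.087  +0.000  +0.000   +0.059  +0.110  +0.274  -0.142
     70  0.5600   +0.000  +0.029  +0.000  +0.000   -0.047  +0.087  +0.000  +0.000   +0.116  +0.061  +0.315  -0.641


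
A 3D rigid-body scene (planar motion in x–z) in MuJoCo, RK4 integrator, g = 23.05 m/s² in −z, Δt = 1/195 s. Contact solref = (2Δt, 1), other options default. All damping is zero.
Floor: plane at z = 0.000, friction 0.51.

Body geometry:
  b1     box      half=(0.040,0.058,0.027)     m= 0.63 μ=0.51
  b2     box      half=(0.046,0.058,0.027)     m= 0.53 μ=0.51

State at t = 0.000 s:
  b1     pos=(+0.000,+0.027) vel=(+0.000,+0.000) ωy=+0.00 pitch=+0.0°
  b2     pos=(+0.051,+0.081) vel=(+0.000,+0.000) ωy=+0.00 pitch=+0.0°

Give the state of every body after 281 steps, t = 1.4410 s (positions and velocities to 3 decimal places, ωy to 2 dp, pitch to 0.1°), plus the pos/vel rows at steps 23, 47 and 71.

State at t = 1.4410 s:
  b1     pos=(+0.000,+0.027) vel=(+0.000,+0.000) ωy=+0.00 pitch=+0.0°
  b2     pos=(+0.097,+0.046) vel=(+0.000,+0.000) ωy=+0.00 pitch=+90.0°

Key-timestep trajectory:
   step    t(s)  b1.x    b1.z    b1.vx   b1.vz   b2.x    b2.z    b2.vx   b2.vz 
     23  0.1179   +0.000  +0.027  +0.000  +0.000   +0.076  +0.051  +0.484  -0.119
     47  0.2410   +0.000  +0.027  +0.000  +0.000   +0.110  +0.051  -0.060  -0.017
     71  0.3641   +0.000  +0.027  +0.000  +0.000   +0.097  +0.046  +0.217  -0.119


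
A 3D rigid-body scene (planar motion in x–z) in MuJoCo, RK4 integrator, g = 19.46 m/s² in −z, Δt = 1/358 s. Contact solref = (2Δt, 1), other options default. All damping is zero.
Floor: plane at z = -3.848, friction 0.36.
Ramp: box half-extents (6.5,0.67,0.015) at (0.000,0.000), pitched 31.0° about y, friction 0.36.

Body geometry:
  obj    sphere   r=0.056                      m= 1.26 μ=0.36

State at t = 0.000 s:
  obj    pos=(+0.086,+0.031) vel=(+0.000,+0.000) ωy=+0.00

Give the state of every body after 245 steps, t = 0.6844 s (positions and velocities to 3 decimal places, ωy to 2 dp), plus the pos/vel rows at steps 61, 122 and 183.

State at t = 0.6844 s:
  obj    pos=(+1.523,-0.832) vel=(+4.200,-2.523) ωy=+87.48

Key-timestep trajectory:
   step    t(s)  obj.x    obj.z    obj.vx   obj.vz 
     61  0.1704   +0.175  -0.022  +1.046  -0.628
    122  0.3408   +0.442  -0.183  +2.091  -1.257
    183  0.5112   +0.888  -0.451  +3.137  -1.885


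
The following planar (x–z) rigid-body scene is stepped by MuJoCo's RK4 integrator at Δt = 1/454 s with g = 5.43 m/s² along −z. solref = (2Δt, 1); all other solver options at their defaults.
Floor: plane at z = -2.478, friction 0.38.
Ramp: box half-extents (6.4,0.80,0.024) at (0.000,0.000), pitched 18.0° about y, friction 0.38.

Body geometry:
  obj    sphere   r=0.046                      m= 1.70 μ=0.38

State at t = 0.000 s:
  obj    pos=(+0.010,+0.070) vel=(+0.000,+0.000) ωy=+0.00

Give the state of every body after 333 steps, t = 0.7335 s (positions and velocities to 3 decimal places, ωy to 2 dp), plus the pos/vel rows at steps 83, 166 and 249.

State at t = 0.7335 s:
  obj    pos=(+0.317,-0.029) vel=(+0.836,-0.272) ωy=+19.11

Key-timestep trajectory:
   step    t(s)  obj.x    obj.z    obj.vx   obj.vz 
     83  0.1828   +0.029  +0.064  +0.208  -0.068
    166  0.3656   +0.086  +0.046  +0.417  -0.135
    249  0.5485   +0.182  +0.015  +0.625  -0.203


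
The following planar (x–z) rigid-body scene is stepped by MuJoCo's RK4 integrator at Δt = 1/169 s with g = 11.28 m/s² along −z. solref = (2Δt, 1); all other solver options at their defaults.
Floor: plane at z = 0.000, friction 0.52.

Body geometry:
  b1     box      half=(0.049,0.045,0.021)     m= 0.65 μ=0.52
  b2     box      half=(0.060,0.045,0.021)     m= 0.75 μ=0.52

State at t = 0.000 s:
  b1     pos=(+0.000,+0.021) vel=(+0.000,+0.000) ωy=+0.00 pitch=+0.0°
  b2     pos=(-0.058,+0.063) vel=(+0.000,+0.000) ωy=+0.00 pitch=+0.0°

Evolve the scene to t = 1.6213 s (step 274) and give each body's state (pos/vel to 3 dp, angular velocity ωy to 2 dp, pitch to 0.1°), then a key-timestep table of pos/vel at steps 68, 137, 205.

State at t = 1.6213 s:
  b1     pos=(+0.001,+0.021) vel=(+0.000,+0.000) ωy=+0.00 pitch=+0.0°
  b2     pos=(-0.069,+0.053) vel=(-0.001,-0.001) ωy=+0.02 pitch=-36.8°

Key-timestep trajectory:
   step    t(s)  b1.x    b1.z    b1.vx   b1.vz   b2.x    b2.z    b2.vx   b2.vz 
     68  0.4024   +0.000  +0.021  +0.001  +0.000   -0.068  +0.053  -0.001  -0.001
    137  0.8107   +0.000  +0.021  +0.001  +0.000   -0.068  +0.053  -0.001  -0.001
    205  1.2130   +0.001  +0.021  +0.001  +0.000   -0.069  +0.053  -0.001  -0.001


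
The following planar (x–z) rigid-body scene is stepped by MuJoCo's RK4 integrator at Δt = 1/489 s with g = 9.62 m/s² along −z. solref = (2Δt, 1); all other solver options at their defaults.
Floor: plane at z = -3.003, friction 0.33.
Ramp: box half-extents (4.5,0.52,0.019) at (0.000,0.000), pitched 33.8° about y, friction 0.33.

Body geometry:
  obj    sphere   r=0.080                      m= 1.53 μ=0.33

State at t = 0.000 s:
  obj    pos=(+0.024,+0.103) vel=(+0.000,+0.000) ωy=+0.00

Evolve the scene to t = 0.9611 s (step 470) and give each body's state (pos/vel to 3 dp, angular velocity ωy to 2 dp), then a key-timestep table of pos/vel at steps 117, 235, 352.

State at t = 0.9611 s:
  obj    pos=(+1.491,-0.879) vel=(+3.053,-2.044) ωy=+45.92

Key-timestep trajectory:
   step    t(s)  obj.x    obj.z    obj.vx   obj.vz 
    117  0.2393   +0.115  +0.042  +0.760  -0.509
    235  0.4806   +0.391  -0.143  +1.527  -1.022
    352  0.7198   +0.847  -0.448  +2.287  -1.531
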